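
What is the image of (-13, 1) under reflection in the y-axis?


Reflection across y-axis: (x, y) -> (-x, y)
(-13, 1) -> (13, 1)

(13, 1)


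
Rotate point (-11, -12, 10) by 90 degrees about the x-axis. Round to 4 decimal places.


x' = -11
y' = -12*cos(90) - 10*sin(90) = -10
z' = -12*sin(90) + 10*cos(90) = -12

(-11, -10, -12)


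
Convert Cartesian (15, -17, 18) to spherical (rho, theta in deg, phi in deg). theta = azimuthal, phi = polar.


rho = sqrt(15^2 + (-17)^2 + 18^2) = 28.9482
theta = atan2(-17, 15) = 311.4237 deg
phi = acos(18/28.9482) = 51.5523 deg

rho = 28.9482, theta = 311.4237 deg, phi = 51.5523 deg


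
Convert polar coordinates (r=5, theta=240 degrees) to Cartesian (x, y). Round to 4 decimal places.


x = 5 * cos(240) = -2.5
y = 5 * sin(240) = -4.3301

(-2.5, -4.3301)


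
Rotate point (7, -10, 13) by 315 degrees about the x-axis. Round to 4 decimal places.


x' = 7
y' = -10*cos(315) - 13*sin(315) = 2.1213
z' = -10*sin(315) + 13*cos(315) = 16.2635

(7, 2.1213, 16.2635)


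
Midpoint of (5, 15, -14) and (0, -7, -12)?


Midpoint = ((5+0)/2, (15+-7)/2, (-14+-12)/2) = (2.5, 4, -13)

(2.5, 4, -13)


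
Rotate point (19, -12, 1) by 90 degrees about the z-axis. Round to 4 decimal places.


x' = 19*cos(90) - -12*sin(90) = 12
y' = 19*sin(90) + -12*cos(90) = 19
z' = 1

(12, 19, 1)


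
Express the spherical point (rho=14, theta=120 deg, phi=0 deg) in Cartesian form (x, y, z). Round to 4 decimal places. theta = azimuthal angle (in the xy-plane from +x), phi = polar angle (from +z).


x = 14 * sin(0) * cos(120) = 0
y = 14 * sin(0) * sin(120) = 0
z = 14 * cos(0) = 14

(0, 0, 14)


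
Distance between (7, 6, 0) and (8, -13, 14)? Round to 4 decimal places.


d = sqrt((8-7)^2 + (-13-6)^2 + (14-0)^2) = 23.622

23.622


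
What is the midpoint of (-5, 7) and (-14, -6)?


Midpoint = ((-5+-14)/2, (7+-6)/2) = (-9.5, 0.5)

(-9.5, 0.5)


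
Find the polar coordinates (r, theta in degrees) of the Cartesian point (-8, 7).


r = sqrt((-8)^2 + 7^2) = 10.6301
theta = atan2(7, -8) = 138.8141 degrees

r = 10.6301, theta = 138.8141 degrees


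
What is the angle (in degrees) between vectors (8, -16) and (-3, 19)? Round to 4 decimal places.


dot = 8*-3 + -16*19 = -328
|u| = 17.8885, |v| = 19.2354
cos(angle) = -0.9532
angle = 162.4076 degrees

162.4076 degrees


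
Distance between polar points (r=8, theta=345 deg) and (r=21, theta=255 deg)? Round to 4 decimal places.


d = sqrt(r1^2 + r2^2 - 2*r1*r2*cos(t2-t1))
d = sqrt(8^2 + 21^2 - 2*8*21*cos(255-345)) = 22.4722

22.4722


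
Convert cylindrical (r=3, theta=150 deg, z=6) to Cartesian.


x = 3 * cos(150) = -2.5981
y = 3 * sin(150) = 1.5
z = 6

(-2.5981, 1.5, 6)


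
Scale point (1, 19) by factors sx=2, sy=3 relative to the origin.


Scaling: (x*sx, y*sy) = (1*2, 19*3) = (2, 57)

(2, 57)


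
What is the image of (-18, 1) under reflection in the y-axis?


Reflection across y-axis: (x, y) -> (-x, y)
(-18, 1) -> (18, 1)

(18, 1)


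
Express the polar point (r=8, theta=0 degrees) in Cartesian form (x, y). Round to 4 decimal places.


x = 8 * cos(0) = 8
y = 8 * sin(0) = 0

(8, 0)


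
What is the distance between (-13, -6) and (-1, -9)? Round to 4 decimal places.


d = sqrt((-1--13)^2 + (-9--6)^2) = 12.3693

12.3693


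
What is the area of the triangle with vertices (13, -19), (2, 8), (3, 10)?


Area = |x1(y2-y3) + x2(y3-y1) + x3(y1-y2)| / 2
= |13*(8-10) + 2*(10--19) + 3*(-19-8)| / 2
= 24.5

24.5


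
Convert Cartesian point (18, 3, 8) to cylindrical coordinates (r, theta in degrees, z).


r = sqrt(18^2 + 3^2) = 18.2483
theta = atan2(3, 18) = 9.4623 deg
z = 8

r = 18.2483, theta = 9.4623 deg, z = 8


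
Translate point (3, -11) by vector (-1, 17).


Translation: (x+dx, y+dy) = (3+-1, -11+17) = (2, 6)

(2, 6)


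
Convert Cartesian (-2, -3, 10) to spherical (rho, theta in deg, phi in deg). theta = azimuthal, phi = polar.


rho = sqrt((-2)^2 + (-3)^2 + 10^2) = 10.6301
theta = atan2(-3, -2) = 236.3099 deg
phi = acos(10/10.6301) = 19.827 deg

rho = 10.6301, theta = 236.3099 deg, phi = 19.827 deg


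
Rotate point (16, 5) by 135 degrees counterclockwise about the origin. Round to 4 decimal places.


x' = 16*cos(135) - 5*sin(135) = -14.8492
y' = 16*sin(135) + 5*cos(135) = 7.7782

(-14.8492, 7.7782)


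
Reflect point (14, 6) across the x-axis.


Reflection across x-axis: (x, y) -> (x, -y)
(14, 6) -> (14, -6)

(14, -6)


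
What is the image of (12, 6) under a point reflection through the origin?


Reflection through origin: (x, y) -> (-x, -y)
(12, 6) -> (-12, -6)

(-12, -6)


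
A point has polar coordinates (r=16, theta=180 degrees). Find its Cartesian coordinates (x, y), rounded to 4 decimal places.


x = 16 * cos(180) = -16
y = 16 * sin(180) = 0

(-16, 0)


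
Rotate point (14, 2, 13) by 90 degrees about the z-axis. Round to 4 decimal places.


x' = 14*cos(90) - 2*sin(90) = -2
y' = 14*sin(90) + 2*cos(90) = 14
z' = 13

(-2, 14, 13)


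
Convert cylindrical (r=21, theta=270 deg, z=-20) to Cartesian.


x = 21 * cos(270) = 0
y = 21 * sin(270) = -21
z = -20

(0, -21, -20)


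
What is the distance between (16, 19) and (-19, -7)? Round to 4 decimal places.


d = sqrt((-19-16)^2 + (-7-19)^2) = 43.6005

43.6005


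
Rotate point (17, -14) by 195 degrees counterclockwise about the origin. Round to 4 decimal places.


x' = 17*cos(195) - -14*sin(195) = -20.0442
y' = 17*sin(195) + -14*cos(195) = 9.123

(-20.0442, 9.123)


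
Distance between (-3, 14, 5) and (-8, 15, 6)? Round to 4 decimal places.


d = sqrt((-8--3)^2 + (15-14)^2 + (6-5)^2) = 5.1962

5.1962


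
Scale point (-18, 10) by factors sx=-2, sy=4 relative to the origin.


Scaling: (x*sx, y*sy) = (-18*-2, 10*4) = (36, 40)

(36, 40)


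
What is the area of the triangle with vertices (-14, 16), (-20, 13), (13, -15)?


Area = |x1(y2-y3) + x2(y3-y1) + x3(y1-y2)| / 2
= |-14*(13--15) + -20*(-15-16) + 13*(16-13)| / 2
= 133.5

133.5


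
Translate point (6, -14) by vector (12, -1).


Translation: (x+dx, y+dy) = (6+12, -14+-1) = (18, -15)

(18, -15)


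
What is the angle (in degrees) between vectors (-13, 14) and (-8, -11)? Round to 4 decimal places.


dot = -13*-8 + 14*-11 = -50
|u| = 19.105, |v| = 13.6015
cos(angle) = -0.1924
angle = 101.0937 degrees

101.0937 degrees


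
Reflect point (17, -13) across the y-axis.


Reflection across y-axis: (x, y) -> (-x, y)
(17, -13) -> (-17, -13)

(-17, -13)


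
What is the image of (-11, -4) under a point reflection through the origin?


Reflection through origin: (x, y) -> (-x, -y)
(-11, -4) -> (11, 4)

(11, 4)


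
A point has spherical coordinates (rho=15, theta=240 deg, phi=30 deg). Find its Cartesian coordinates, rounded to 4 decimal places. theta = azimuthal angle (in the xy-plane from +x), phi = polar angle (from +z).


x = 15 * sin(30) * cos(240) = -3.75
y = 15 * sin(30) * sin(240) = -6.4952
z = 15 * cos(30) = 12.9904

(-3.75, -6.4952, 12.9904)


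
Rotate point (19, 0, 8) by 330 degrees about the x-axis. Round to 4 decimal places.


x' = 19
y' = 0*cos(330) - 8*sin(330) = 4
z' = 0*sin(330) + 8*cos(330) = 6.9282

(19, 4, 6.9282)


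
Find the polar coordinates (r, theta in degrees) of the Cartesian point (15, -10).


r = sqrt(15^2 + (-10)^2) = 18.0278
theta = atan2(-10, 15) = 326.3099 degrees

r = 18.0278, theta = 326.3099 degrees


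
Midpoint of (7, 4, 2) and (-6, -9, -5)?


Midpoint = ((7+-6)/2, (4+-9)/2, (2+-5)/2) = (0.5, -2.5, -1.5)

(0.5, -2.5, -1.5)


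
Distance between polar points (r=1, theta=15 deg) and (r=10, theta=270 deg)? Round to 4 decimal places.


d = sqrt(r1^2 + r2^2 - 2*r1*r2*cos(t2-t1))
d = sqrt(1^2 + 10^2 - 2*1*10*cos(270-15)) = 10.3042

10.3042


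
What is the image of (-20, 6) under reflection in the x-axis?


Reflection across x-axis: (x, y) -> (x, -y)
(-20, 6) -> (-20, -6)

(-20, -6)


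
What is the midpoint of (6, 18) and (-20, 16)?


Midpoint = ((6+-20)/2, (18+16)/2) = (-7, 17)

(-7, 17)


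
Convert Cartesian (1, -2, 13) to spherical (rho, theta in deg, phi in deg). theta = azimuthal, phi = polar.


rho = sqrt(1^2 + (-2)^2 + 13^2) = 13.1909
theta = atan2(-2, 1) = 296.5651 deg
phi = acos(13/13.1909) = 9.7597 deg

rho = 13.1909, theta = 296.5651 deg, phi = 9.7597 deg


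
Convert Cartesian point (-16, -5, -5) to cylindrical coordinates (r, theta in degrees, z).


r = sqrt((-16)^2 + (-5)^2) = 16.7631
theta = atan2(-5, -16) = 197.354 deg
z = -5

r = 16.7631, theta = 197.354 deg, z = -5


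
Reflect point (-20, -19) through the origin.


Reflection through origin: (x, y) -> (-x, -y)
(-20, -19) -> (20, 19)

(20, 19)


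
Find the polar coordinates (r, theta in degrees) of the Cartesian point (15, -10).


r = sqrt(15^2 + (-10)^2) = 18.0278
theta = atan2(-10, 15) = 326.3099 degrees

r = 18.0278, theta = 326.3099 degrees


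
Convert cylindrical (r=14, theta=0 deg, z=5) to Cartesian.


x = 14 * cos(0) = 14
y = 14 * sin(0) = 0
z = 5

(14, 0, 5)


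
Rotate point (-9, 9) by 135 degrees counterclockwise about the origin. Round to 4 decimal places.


x' = -9*cos(135) - 9*sin(135) = 0
y' = -9*sin(135) + 9*cos(135) = -12.7279

(0, -12.7279)


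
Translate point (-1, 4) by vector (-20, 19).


Translation: (x+dx, y+dy) = (-1+-20, 4+19) = (-21, 23)

(-21, 23)


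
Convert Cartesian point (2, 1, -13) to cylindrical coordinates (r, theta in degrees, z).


r = sqrt(2^2 + 1^2) = 2.2361
theta = atan2(1, 2) = 26.5651 deg
z = -13

r = 2.2361, theta = 26.5651 deg, z = -13


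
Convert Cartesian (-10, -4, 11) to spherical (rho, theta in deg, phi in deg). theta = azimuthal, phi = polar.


rho = sqrt((-10)^2 + (-4)^2 + 11^2) = 15.3948
theta = atan2(-4, -10) = 201.8014 deg
phi = acos(11/15.3948) = 44.3956 deg

rho = 15.3948, theta = 201.8014 deg, phi = 44.3956 deg


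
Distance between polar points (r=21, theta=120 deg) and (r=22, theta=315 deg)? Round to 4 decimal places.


d = sqrt(r1^2 + r2^2 - 2*r1*r2*cos(t2-t1))
d = sqrt(21^2 + 22^2 - 2*21*22*cos(315-120)) = 42.6323

42.6323


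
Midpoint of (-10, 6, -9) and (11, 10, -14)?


Midpoint = ((-10+11)/2, (6+10)/2, (-9+-14)/2) = (0.5, 8, -11.5)

(0.5, 8, -11.5)


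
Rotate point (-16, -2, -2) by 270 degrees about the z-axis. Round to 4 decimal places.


x' = -16*cos(270) - -2*sin(270) = -2
y' = -16*sin(270) + -2*cos(270) = 16
z' = -2

(-2, 16, -2)


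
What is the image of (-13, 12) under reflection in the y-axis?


Reflection across y-axis: (x, y) -> (-x, y)
(-13, 12) -> (13, 12)

(13, 12)


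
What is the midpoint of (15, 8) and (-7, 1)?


Midpoint = ((15+-7)/2, (8+1)/2) = (4, 4.5)

(4, 4.5)


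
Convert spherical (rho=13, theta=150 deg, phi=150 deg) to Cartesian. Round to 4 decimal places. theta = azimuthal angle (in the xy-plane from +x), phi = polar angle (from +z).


x = 13 * sin(150) * cos(150) = -5.6292
y = 13 * sin(150) * sin(150) = 3.25
z = 13 * cos(150) = -11.2583

(-5.6292, 3.25, -11.2583)


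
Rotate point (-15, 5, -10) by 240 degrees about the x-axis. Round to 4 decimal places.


x' = -15
y' = 5*cos(240) - -10*sin(240) = -11.1603
z' = 5*sin(240) + -10*cos(240) = 0.6699

(-15, -11.1603, 0.6699)


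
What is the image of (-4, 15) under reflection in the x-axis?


Reflection across x-axis: (x, y) -> (x, -y)
(-4, 15) -> (-4, -15)

(-4, -15)


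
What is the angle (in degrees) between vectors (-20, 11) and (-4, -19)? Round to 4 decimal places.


dot = -20*-4 + 11*-19 = -129
|u| = 22.8254, |v| = 19.4165
cos(angle) = -0.2911
angle = 106.9221 degrees

106.9221 degrees


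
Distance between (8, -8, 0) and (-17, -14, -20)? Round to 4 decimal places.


d = sqrt((-17-8)^2 + (-14--8)^2 + (-20-0)^2) = 32.573

32.573


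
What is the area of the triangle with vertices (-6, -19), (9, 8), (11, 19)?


Area = |x1(y2-y3) + x2(y3-y1) + x3(y1-y2)| / 2
= |-6*(8-19) + 9*(19--19) + 11*(-19-8)| / 2
= 55.5

55.5


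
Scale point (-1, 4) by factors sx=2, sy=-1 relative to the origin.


Scaling: (x*sx, y*sy) = (-1*2, 4*-1) = (-2, -4)

(-2, -4)


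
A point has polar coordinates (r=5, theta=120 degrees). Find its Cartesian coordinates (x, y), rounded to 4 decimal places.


x = 5 * cos(120) = -2.5
y = 5 * sin(120) = 4.3301

(-2.5, 4.3301)


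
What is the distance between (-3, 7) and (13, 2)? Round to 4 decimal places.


d = sqrt((13--3)^2 + (2-7)^2) = 16.7631

16.7631


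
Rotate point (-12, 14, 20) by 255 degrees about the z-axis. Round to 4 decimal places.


x' = -12*cos(255) - 14*sin(255) = 16.6288
y' = -12*sin(255) + 14*cos(255) = 7.9676
z' = 20

(16.6288, 7.9676, 20)


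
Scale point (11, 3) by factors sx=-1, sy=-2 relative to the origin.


Scaling: (x*sx, y*sy) = (11*-1, 3*-2) = (-11, -6)

(-11, -6)


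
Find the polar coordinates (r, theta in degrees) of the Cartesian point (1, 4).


r = sqrt(1^2 + 4^2) = 4.1231
theta = atan2(4, 1) = 75.9638 degrees

r = 4.1231, theta = 75.9638 degrees


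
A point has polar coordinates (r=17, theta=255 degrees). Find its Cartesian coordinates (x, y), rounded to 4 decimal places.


x = 17 * cos(255) = -4.3999
y = 17 * sin(255) = -16.4207

(-4.3999, -16.4207)


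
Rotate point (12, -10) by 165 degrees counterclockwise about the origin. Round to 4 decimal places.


x' = 12*cos(165) - -10*sin(165) = -9.0029
y' = 12*sin(165) + -10*cos(165) = 12.7651

(-9.0029, 12.7651)


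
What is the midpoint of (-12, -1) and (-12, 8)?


Midpoint = ((-12+-12)/2, (-1+8)/2) = (-12, 3.5)

(-12, 3.5)


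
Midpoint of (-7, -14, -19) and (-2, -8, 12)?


Midpoint = ((-7+-2)/2, (-14+-8)/2, (-19+12)/2) = (-4.5, -11, -3.5)

(-4.5, -11, -3.5)


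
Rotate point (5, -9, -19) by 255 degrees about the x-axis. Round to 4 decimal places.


x' = 5
y' = -9*cos(255) - -19*sin(255) = -16.0232
z' = -9*sin(255) + -19*cos(255) = 13.6109

(5, -16.0232, 13.6109)


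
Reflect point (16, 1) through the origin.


Reflection through origin: (x, y) -> (-x, -y)
(16, 1) -> (-16, -1)

(-16, -1)


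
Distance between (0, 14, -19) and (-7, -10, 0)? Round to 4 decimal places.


d = sqrt((-7-0)^2 + (-10-14)^2 + (0--19)^2) = 31.4006

31.4006


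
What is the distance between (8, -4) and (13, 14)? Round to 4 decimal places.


d = sqrt((13-8)^2 + (14--4)^2) = 18.6815

18.6815


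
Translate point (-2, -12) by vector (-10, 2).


Translation: (x+dx, y+dy) = (-2+-10, -12+2) = (-12, -10)

(-12, -10)


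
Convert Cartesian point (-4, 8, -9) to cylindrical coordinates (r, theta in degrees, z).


r = sqrt((-4)^2 + 8^2) = 8.9443
theta = atan2(8, -4) = 116.5651 deg
z = -9

r = 8.9443, theta = 116.5651 deg, z = -9


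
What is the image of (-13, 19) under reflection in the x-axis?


Reflection across x-axis: (x, y) -> (x, -y)
(-13, 19) -> (-13, -19)

(-13, -19)


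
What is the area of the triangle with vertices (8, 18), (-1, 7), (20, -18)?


Area = |x1(y2-y3) + x2(y3-y1) + x3(y1-y2)| / 2
= |8*(7--18) + -1*(-18-18) + 20*(18-7)| / 2
= 228

228


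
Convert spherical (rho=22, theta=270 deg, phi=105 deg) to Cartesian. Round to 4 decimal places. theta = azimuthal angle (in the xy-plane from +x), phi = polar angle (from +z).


x = 22 * sin(105) * cos(270) = 0
y = 22 * sin(105) * sin(270) = -21.2504
z = 22 * cos(105) = -5.694

(0, -21.2504, -5.694)


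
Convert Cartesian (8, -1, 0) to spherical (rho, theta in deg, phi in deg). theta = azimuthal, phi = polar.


rho = sqrt(8^2 + (-1)^2 + 0^2) = 8.0623
theta = atan2(-1, 8) = 352.875 deg
phi = acos(0/8.0623) = 90 deg

rho = 8.0623, theta = 352.875 deg, phi = 90 deg


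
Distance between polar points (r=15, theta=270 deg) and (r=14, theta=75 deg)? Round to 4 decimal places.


d = sqrt(r1^2 + r2^2 - 2*r1*r2*cos(t2-t1))
d = sqrt(15^2 + 14^2 - 2*15*14*cos(75-270)) = 28.7522

28.7522


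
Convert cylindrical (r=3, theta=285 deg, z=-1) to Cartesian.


x = 3 * cos(285) = 0.7765
y = 3 * sin(285) = -2.8978
z = -1

(0.7765, -2.8978, -1)


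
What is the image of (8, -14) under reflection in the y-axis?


Reflection across y-axis: (x, y) -> (-x, y)
(8, -14) -> (-8, -14)

(-8, -14)


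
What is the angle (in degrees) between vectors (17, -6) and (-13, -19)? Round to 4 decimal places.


dot = 17*-13 + -6*-19 = -107
|u| = 18.0278, |v| = 23.0217
cos(angle) = -0.2578
angle = 104.9403 degrees

104.9403 degrees


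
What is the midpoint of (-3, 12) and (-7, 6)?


Midpoint = ((-3+-7)/2, (12+6)/2) = (-5, 9)

(-5, 9)


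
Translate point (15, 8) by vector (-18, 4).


Translation: (x+dx, y+dy) = (15+-18, 8+4) = (-3, 12)

(-3, 12)


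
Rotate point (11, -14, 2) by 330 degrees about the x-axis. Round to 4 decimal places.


x' = 11
y' = -14*cos(330) - 2*sin(330) = -11.1244
z' = -14*sin(330) + 2*cos(330) = 8.7321

(11, -11.1244, 8.7321)


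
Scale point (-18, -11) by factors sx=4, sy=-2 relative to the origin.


Scaling: (x*sx, y*sy) = (-18*4, -11*-2) = (-72, 22)

(-72, 22)


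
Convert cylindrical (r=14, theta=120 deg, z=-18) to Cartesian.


x = 14 * cos(120) = -7
y = 14 * sin(120) = 12.1244
z = -18

(-7, 12.1244, -18)


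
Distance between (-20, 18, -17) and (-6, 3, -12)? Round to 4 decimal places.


d = sqrt((-6--20)^2 + (3-18)^2 + (-12--17)^2) = 21.1187

21.1187


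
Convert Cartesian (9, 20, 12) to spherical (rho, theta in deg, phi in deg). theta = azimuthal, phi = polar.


rho = sqrt(9^2 + 20^2 + 12^2) = 25
theta = atan2(20, 9) = 65.7723 deg
phi = acos(12/25) = 61.3146 deg

rho = 25, theta = 65.7723 deg, phi = 61.3146 deg


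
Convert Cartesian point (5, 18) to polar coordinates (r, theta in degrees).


r = sqrt(5^2 + 18^2) = 18.6815
theta = atan2(18, 5) = 74.4759 degrees

r = 18.6815, theta = 74.4759 degrees


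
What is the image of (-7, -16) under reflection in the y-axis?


Reflection across y-axis: (x, y) -> (-x, y)
(-7, -16) -> (7, -16)

(7, -16)


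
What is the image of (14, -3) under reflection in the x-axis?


Reflection across x-axis: (x, y) -> (x, -y)
(14, -3) -> (14, 3)

(14, 3)


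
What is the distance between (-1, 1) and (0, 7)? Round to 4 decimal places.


d = sqrt((0--1)^2 + (7-1)^2) = 6.0828

6.0828


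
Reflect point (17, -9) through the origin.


Reflection through origin: (x, y) -> (-x, -y)
(17, -9) -> (-17, 9)

(-17, 9)


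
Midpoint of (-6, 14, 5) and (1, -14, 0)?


Midpoint = ((-6+1)/2, (14+-14)/2, (5+0)/2) = (-2.5, 0, 2.5)

(-2.5, 0, 2.5)


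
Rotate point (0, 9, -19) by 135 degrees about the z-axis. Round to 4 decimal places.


x' = 0*cos(135) - 9*sin(135) = -6.364
y' = 0*sin(135) + 9*cos(135) = -6.364
z' = -19

(-6.364, -6.364, -19)


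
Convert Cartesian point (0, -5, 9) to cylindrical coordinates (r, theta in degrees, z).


r = sqrt(0^2 + (-5)^2) = 5
theta = atan2(-5, 0) = 270 deg
z = 9

r = 5, theta = 270 deg, z = 9


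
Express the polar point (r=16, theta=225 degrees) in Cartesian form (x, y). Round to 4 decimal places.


x = 16 * cos(225) = -11.3137
y = 16 * sin(225) = -11.3137

(-11.3137, -11.3137)


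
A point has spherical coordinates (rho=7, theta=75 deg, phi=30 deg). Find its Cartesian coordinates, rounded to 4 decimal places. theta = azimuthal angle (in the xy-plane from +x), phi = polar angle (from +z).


x = 7 * sin(30) * cos(75) = 0.9059
y = 7 * sin(30) * sin(75) = 3.3807
z = 7 * cos(30) = 6.0622

(0.9059, 3.3807, 6.0622)


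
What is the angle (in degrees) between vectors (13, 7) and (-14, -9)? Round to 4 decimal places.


dot = 13*-14 + 7*-9 = -245
|u| = 14.7648, |v| = 16.6433
cos(angle) = -0.997
angle = 175.5655 degrees

175.5655 degrees


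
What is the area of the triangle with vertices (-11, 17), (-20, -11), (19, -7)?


Area = |x1(y2-y3) + x2(y3-y1) + x3(y1-y2)| / 2
= |-11*(-11--7) + -20*(-7-17) + 19*(17--11)| / 2
= 528

528


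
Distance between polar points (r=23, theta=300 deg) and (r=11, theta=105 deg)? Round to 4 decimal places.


d = sqrt(r1^2 + r2^2 - 2*r1*r2*cos(t2-t1))
d = sqrt(23^2 + 11^2 - 2*23*11*cos(105-300)) = 33.7455

33.7455


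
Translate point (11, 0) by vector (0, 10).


Translation: (x+dx, y+dy) = (11+0, 0+10) = (11, 10)

(11, 10)


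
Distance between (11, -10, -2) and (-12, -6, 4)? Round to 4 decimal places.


d = sqrt((-12-11)^2 + (-6--10)^2 + (4--2)^2) = 24.1039

24.1039


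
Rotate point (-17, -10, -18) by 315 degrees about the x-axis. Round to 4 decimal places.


x' = -17
y' = -10*cos(315) - -18*sin(315) = -19.799
z' = -10*sin(315) + -18*cos(315) = -5.6569

(-17, -19.799, -5.6569)


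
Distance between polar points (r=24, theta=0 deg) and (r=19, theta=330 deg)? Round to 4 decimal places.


d = sqrt(r1^2 + r2^2 - 2*r1*r2*cos(t2-t1))
d = sqrt(24^2 + 19^2 - 2*24*19*cos(330-0)) = 12.132

12.132


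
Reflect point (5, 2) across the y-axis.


Reflection across y-axis: (x, y) -> (-x, y)
(5, 2) -> (-5, 2)

(-5, 2)


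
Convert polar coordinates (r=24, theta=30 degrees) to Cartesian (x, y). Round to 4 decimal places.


x = 24 * cos(30) = 20.7846
y = 24 * sin(30) = 12

(20.7846, 12)


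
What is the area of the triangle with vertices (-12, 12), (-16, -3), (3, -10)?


Area = |x1(y2-y3) + x2(y3-y1) + x3(y1-y2)| / 2
= |-12*(-3--10) + -16*(-10-12) + 3*(12--3)| / 2
= 156.5

156.5


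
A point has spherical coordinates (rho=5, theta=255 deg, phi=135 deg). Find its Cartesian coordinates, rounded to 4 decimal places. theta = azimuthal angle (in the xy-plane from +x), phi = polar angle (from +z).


x = 5 * sin(135) * cos(255) = -0.9151
y = 5 * sin(135) * sin(255) = -3.4151
z = 5 * cos(135) = -3.5355

(-0.9151, -3.4151, -3.5355)


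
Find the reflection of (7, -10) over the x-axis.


Reflection across x-axis: (x, y) -> (x, -y)
(7, -10) -> (7, 10)

(7, 10)


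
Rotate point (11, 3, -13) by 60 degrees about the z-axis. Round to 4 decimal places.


x' = 11*cos(60) - 3*sin(60) = 2.9019
y' = 11*sin(60) + 3*cos(60) = 11.0263
z' = -13

(2.9019, 11.0263, -13)


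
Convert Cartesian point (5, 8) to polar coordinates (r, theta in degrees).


r = sqrt(5^2 + 8^2) = 9.434
theta = atan2(8, 5) = 57.9946 degrees

r = 9.434, theta = 57.9946 degrees


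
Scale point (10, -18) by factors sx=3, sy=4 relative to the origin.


Scaling: (x*sx, y*sy) = (10*3, -18*4) = (30, -72)

(30, -72)


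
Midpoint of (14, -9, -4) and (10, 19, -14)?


Midpoint = ((14+10)/2, (-9+19)/2, (-4+-14)/2) = (12, 5, -9)

(12, 5, -9)


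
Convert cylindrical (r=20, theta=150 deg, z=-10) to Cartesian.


x = 20 * cos(150) = -17.3205
y = 20 * sin(150) = 10
z = -10

(-17.3205, 10, -10)


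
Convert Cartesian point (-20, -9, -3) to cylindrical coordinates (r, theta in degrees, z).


r = sqrt((-20)^2 + (-9)^2) = 21.9317
theta = atan2(-9, -20) = 204.2277 deg
z = -3

r = 21.9317, theta = 204.2277 deg, z = -3


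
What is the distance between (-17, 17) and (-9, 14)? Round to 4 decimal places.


d = sqrt((-9--17)^2 + (14-17)^2) = 8.544

8.544


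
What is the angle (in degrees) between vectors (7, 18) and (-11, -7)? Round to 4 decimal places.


dot = 7*-11 + 18*-7 = -203
|u| = 19.3132, |v| = 13.0384
cos(angle) = -0.8062
angle = 143.7217 degrees

143.7217 degrees


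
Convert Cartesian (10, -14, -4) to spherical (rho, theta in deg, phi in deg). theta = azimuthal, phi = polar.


rho = sqrt(10^2 + (-14)^2 + (-4)^2) = 17.6635
theta = atan2(-14, 10) = 305.5377 deg
phi = acos(-4/17.6635) = 103.0885 deg

rho = 17.6635, theta = 305.5377 deg, phi = 103.0885 deg


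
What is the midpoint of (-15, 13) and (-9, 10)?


Midpoint = ((-15+-9)/2, (13+10)/2) = (-12, 11.5)

(-12, 11.5)


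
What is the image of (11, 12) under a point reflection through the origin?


Reflection through origin: (x, y) -> (-x, -y)
(11, 12) -> (-11, -12)

(-11, -12)


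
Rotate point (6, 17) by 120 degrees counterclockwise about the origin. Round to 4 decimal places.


x' = 6*cos(120) - 17*sin(120) = -17.7224
y' = 6*sin(120) + 17*cos(120) = -3.3038

(-17.7224, -3.3038)


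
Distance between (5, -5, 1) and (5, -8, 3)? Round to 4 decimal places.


d = sqrt((5-5)^2 + (-8--5)^2 + (3-1)^2) = 3.6056

3.6056


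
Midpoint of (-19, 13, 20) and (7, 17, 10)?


Midpoint = ((-19+7)/2, (13+17)/2, (20+10)/2) = (-6, 15, 15)

(-6, 15, 15)


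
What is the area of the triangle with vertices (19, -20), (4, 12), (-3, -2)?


Area = |x1(y2-y3) + x2(y3-y1) + x3(y1-y2)| / 2
= |19*(12--2) + 4*(-2--20) + -3*(-20-12)| / 2
= 217

217


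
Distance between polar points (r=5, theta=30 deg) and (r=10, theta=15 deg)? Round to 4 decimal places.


d = sqrt(r1^2 + r2^2 - 2*r1*r2*cos(t2-t1))
d = sqrt(5^2 + 10^2 - 2*5*10*cos(15-30)) = 5.3299

5.3299


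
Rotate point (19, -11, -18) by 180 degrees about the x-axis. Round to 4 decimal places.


x' = 19
y' = -11*cos(180) - -18*sin(180) = 11
z' = -11*sin(180) + -18*cos(180) = 18

(19, 11, 18)


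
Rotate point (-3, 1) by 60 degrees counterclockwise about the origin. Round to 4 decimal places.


x' = -3*cos(60) - 1*sin(60) = -2.366
y' = -3*sin(60) + 1*cos(60) = -2.0981

(-2.366, -2.0981)


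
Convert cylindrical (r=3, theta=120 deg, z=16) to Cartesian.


x = 3 * cos(120) = -1.5
y = 3 * sin(120) = 2.5981
z = 16

(-1.5, 2.5981, 16)


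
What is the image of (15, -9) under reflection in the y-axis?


Reflection across y-axis: (x, y) -> (-x, y)
(15, -9) -> (-15, -9)

(-15, -9)


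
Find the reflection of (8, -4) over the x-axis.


Reflection across x-axis: (x, y) -> (x, -y)
(8, -4) -> (8, 4)

(8, 4)


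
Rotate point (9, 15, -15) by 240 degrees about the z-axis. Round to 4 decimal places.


x' = 9*cos(240) - 15*sin(240) = 8.4904
y' = 9*sin(240) + 15*cos(240) = -15.2942
z' = -15

(8.4904, -15.2942, -15)


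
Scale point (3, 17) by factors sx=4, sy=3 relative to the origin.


Scaling: (x*sx, y*sy) = (3*4, 17*3) = (12, 51)

(12, 51)


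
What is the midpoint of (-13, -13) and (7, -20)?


Midpoint = ((-13+7)/2, (-13+-20)/2) = (-3, -16.5)

(-3, -16.5)


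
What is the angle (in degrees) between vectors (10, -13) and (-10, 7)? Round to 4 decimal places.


dot = 10*-10 + -13*7 = -191
|u| = 16.4012, |v| = 12.2066
cos(angle) = -0.954
angle = 162.5606 degrees

162.5606 degrees


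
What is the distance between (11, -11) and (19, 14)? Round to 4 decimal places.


d = sqrt((19-11)^2 + (14--11)^2) = 26.2488

26.2488


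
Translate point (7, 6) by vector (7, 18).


Translation: (x+dx, y+dy) = (7+7, 6+18) = (14, 24)

(14, 24)


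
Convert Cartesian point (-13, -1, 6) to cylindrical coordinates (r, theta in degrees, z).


r = sqrt((-13)^2 + (-1)^2) = 13.0384
theta = atan2(-1, -13) = 184.3987 deg
z = 6

r = 13.0384, theta = 184.3987 deg, z = 6


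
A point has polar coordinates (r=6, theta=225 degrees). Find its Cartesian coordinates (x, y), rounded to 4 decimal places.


x = 6 * cos(225) = -4.2426
y = 6 * sin(225) = -4.2426

(-4.2426, -4.2426)


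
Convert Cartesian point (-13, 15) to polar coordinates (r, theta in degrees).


r = sqrt((-13)^2 + 15^2) = 19.8494
theta = atan2(15, -13) = 130.9144 degrees

r = 19.8494, theta = 130.9144 degrees


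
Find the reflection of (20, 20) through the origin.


Reflection through origin: (x, y) -> (-x, -y)
(20, 20) -> (-20, -20)

(-20, -20)


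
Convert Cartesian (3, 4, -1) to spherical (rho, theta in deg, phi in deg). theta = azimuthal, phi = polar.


rho = sqrt(3^2 + 4^2 + (-1)^2) = 5.099
theta = atan2(4, 3) = 53.1301 deg
phi = acos(-1/5.099) = 101.3099 deg

rho = 5.099, theta = 53.1301 deg, phi = 101.3099 deg


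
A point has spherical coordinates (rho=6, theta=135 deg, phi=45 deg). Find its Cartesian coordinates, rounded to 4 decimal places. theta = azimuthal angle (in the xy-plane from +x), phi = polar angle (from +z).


x = 6 * sin(45) * cos(135) = -3
y = 6 * sin(45) * sin(135) = 3
z = 6 * cos(45) = 4.2426

(-3, 3, 4.2426)


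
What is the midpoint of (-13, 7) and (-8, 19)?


Midpoint = ((-13+-8)/2, (7+19)/2) = (-10.5, 13)

(-10.5, 13)


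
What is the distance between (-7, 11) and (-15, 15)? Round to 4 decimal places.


d = sqrt((-15--7)^2 + (15-11)^2) = 8.9443

8.9443


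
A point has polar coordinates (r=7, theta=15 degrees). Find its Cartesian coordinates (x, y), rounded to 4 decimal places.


x = 7 * cos(15) = 6.7615
y = 7 * sin(15) = 1.8117

(6.7615, 1.8117)


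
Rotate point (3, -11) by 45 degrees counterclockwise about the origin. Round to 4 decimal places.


x' = 3*cos(45) - -11*sin(45) = 9.8995
y' = 3*sin(45) + -11*cos(45) = -5.6569

(9.8995, -5.6569)


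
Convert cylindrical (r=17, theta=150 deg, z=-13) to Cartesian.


x = 17 * cos(150) = -14.7224
y = 17 * sin(150) = 8.5
z = -13

(-14.7224, 8.5, -13)


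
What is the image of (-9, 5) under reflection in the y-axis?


Reflection across y-axis: (x, y) -> (-x, y)
(-9, 5) -> (9, 5)

(9, 5)


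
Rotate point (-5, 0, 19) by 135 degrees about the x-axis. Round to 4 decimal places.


x' = -5
y' = 0*cos(135) - 19*sin(135) = -13.435
z' = 0*sin(135) + 19*cos(135) = -13.435

(-5, -13.435, -13.435)


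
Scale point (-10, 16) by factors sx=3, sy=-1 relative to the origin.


Scaling: (x*sx, y*sy) = (-10*3, 16*-1) = (-30, -16)

(-30, -16)


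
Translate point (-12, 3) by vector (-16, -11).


Translation: (x+dx, y+dy) = (-12+-16, 3+-11) = (-28, -8)

(-28, -8)


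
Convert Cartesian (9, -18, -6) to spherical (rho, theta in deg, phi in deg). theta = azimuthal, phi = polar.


rho = sqrt(9^2 + (-18)^2 + (-6)^2) = 21
theta = atan2(-18, 9) = 296.5651 deg
phi = acos(-6/21) = 106.6015 deg

rho = 21, theta = 296.5651 deg, phi = 106.6015 deg


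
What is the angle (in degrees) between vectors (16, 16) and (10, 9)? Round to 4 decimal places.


dot = 16*10 + 16*9 = 304
|u| = 22.6274, |v| = 13.4536
cos(angle) = 0.9986
angle = 3.0128 degrees

3.0128 degrees


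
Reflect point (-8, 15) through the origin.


Reflection through origin: (x, y) -> (-x, -y)
(-8, 15) -> (8, -15)

(8, -15)


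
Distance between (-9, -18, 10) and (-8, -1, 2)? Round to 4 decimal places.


d = sqrt((-8--9)^2 + (-1--18)^2 + (2-10)^2) = 18.8149

18.8149


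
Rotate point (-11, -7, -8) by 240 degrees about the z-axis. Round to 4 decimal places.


x' = -11*cos(240) - -7*sin(240) = -0.5622
y' = -11*sin(240) + -7*cos(240) = 13.0263
z' = -8

(-0.5622, 13.0263, -8)


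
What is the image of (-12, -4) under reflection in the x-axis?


Reflection across x-axis: (x, y) -> (x, -y)
(-12, -4) -> (-12, 4)

(-12, 4)


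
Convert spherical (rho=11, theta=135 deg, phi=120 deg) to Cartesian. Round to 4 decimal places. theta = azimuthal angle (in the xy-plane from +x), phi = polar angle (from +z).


x = 11 * sin(120) * cos(135) = -6.7361
y = 11 * sin(120) * sin(135) = 6.7361
z = 11 * cos(120) = -5.5

(-6.7361, 6.7361, -5.5)


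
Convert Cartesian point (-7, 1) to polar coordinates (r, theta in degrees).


r = sqrt((-7)^2 + 1^2) = 7.0711
theta = atan2(1, -7) = 171.8699 degrees

r = 7.0711, theta = 171.8699 degrees


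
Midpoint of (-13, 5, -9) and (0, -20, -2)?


Midpoint = ((-13+0)/2, (5+-20)/2, (-9+-2)/2) = (-6.5, -7.5, -5.5)

(-6.5, -7.5, -5.5)


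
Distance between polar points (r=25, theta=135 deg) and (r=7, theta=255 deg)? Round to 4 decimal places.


d = sqrt(r1^2 + r2^2 - 2*r1*r2*cos(t2-t1))
d = sqrt(25^2 + 7^2 - 2*25*7*cos(255-135)) = 29.1376

29.1376


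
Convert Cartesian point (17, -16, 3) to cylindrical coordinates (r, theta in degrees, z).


r = sqrt(17^2 + (-16)^2) = 23.3452
theta = atan2(-16, 17) = 316.7357 deg
z = 3

r = 23.3452, theta = 316.7357 deg, z = 3


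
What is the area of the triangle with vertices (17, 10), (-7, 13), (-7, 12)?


Area = |x1(y2-y3) + x2(y3-y1) + x3(y1-y2)| / 2
= |17*(13-12) + -7*(12-10) + -7*(10-13)| / 2
= 12

12


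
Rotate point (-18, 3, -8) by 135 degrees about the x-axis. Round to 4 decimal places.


x' = -18
y' = 3*cos(135) - -8*sin(135) = 3.5355
z' = 3*sin(135) + -8*cos(135) = 7.7782

(-18, 3.5355, 7.7782)


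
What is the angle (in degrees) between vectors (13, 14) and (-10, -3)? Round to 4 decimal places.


dot = 13*-10 + 14*-3 = -172
|u| = 19.105, |v| = 10.4403
cos(angle) = -0.8623
angle = 149.5781 degrees

149.5781 degrees


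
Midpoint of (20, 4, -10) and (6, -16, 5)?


Midpoint = ((20+6)/2, (4+-16)/2, (-10+5)/2) = (13, -6, -2.5)

(13, -6, -2.5)


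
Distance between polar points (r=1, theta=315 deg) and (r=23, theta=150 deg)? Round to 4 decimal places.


d = sqrt(r1^2 + r2^2 - 2*r1*r2*cos(t2-t1))
d = sqrt(1^2 + 23^2 - 2*1*23*cos(150-315)) = 23.9673

23.9673


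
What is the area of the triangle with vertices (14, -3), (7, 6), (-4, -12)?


Area = |x1(y2-y3) + x2(y3-y1) + x3(y1-y2)| / 2
= |14*(6--12) + 7*(-12--3) + -4*(-3-6)| / 2
= 112.5

112.5


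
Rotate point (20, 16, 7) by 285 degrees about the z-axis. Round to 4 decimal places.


x' = 20*cos(285) - 16*sin(285) = 20.6312
y' = 20*sin(285) + 16*cos(285) = -15.1774
z' = 7

(20.6312, -15.1774, 7)


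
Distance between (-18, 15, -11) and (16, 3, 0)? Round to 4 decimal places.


d = sqrt((16--18)^2 + (3-15)^2 + (0--11)^2) = 37.6962

37.6962


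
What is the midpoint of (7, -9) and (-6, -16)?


Midpoint = ((7+-6)/2, (-9+-16)/2) = (0.5, -12.5)

(0.5, -12.5)


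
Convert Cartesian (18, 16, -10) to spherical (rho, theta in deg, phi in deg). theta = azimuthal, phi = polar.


rho = sqrt(18^2 + 16^2 + (-10)^2) = 26.0768
theta = atan2(16, 18) = 41.6335 deg
phi = acos(-10/26.0768) = 112.5496 deg

rho = 26.0768, theta = 41.6335 deg, phi = 112.5496 deg


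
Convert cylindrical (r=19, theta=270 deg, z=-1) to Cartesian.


x = 19 * cos(270) = 0
y = 19 * sin(270) = -19
z = -1

(0, -19, -1)


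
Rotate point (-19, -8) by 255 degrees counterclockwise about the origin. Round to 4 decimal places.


x' = -19*cos(255) - -8*sin(255) = -2.8098
y' = -19*sin(255) + -8*cos(255) = 20.4231

(-2.8098, 20.4231)


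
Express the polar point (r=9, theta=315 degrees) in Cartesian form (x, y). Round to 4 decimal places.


x = 9 * cos(315) = 6.364
y = 9 * sin(315) = -6.364

(6.364, -6.364)


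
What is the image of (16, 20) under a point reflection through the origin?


Reflection through origin: (x, y) -> (-x, -y)
(16, 20) -> (-16, -20)

(-16, -20)


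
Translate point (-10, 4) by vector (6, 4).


Translation: (x+dx, y+dy) = (-10+6, 4+4) = (-4, 8)

(-4, 8)


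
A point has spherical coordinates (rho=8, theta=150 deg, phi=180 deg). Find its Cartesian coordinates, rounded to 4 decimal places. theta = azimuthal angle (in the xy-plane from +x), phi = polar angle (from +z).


x = 8 * sin(180) * cos(150) = 0
y = 8 * sin(180) * sin(150) = 0
z = 8 * cos(180) = -8

(0, 0, -8)


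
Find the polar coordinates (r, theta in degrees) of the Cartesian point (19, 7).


r = sqrt(19^2 + 7^2) = 20.2485
theta = atan2(7, 19) = 20.2249 degrees

r = 20.2485, theta = 20.2249 degrees


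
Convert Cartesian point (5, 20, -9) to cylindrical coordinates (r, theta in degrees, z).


r = sqrt(5^2 + 20^2) = 20.6155
theta = atan2(20, 5) = 75.9638 deg
z = -9

r = 20.6155, theta = 75.9638 deg, z = -9


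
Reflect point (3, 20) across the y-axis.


Reflection across y-axis: (x, y) -> (-x, y)
(3, 20) -> (-3, 20)

(-3, 20)


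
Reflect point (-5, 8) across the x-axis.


Reflection across x-axis: (x, y) -> (x, -y)
(-5, 8) -> (-5, -8)

(-5, -8)


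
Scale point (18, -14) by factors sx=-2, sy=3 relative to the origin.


Scaling: (x*sx, y*sy) = (18*-2, -14*3) = (-36, -42)

(-36, -42)


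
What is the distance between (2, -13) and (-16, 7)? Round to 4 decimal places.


d = sqrt((-16-2)^2 + (7--13)^2) = 26.9072

26.9072


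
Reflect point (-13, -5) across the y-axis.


Reflection across y-axis: (x, y) -> (-x, y)
(-13, -5) -> (13, -5)

(13, -5)


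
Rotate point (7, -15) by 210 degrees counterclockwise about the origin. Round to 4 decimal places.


x' = 7*cos(210) - -15*sin(210) = -13.5622
y' = 7*sin(210) + -15*cos(210) = 9.4904

(-13.5622, 9.4904)


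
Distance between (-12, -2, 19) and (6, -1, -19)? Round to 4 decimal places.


d = sqrt((6--12)^2 + (-1--2)^2 + (-19-19)^2) = 42.0595

42.0595


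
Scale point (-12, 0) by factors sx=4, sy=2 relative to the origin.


Scaling: (x*sx, y*sy) = (-12*4, 0*2) = (-48, 0)

(-48, 0)


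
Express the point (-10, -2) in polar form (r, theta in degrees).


r = sqrt((-10)^2 + (-2)^2) = 10.198
theta = atan2(-2, -10) = 191.3099 degrees

r = 10.198, theta = 191.3099 degrees


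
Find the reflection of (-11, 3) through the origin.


Reflection through origin: (x, y) -> (-x, -y)
(-11, 3) -> (11, -3)

(11, -3)


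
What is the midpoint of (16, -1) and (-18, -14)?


Midpoint = ((16+-18)/2, (-1+-14)/2) = (-1, -7.5)

(-1, -7.5)


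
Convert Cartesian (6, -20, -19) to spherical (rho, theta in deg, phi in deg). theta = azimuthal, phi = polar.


rho = sqrt(6^2 + (-20)^2 + (-19)^2) = 28.2312
theta = atan2(-20, 6) = 286.6992 deg
phi = acos(-19/28.2312) = 132.3002 deg

rho = 28.2312, theta = 286.6992 deg, phi = 132.3002 deg


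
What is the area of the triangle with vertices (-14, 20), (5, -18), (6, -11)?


Area = |x1(y2-y3) + x2(y3-y1) + x3(y1-y2)| / 2
= |-14*(-18--11) + 5*(-11-20) + 6*(20--18)| / 2
= 85.5

85.5


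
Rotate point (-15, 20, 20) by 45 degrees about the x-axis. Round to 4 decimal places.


x' = -15
y' = 20*cos(45) - 20*sin(45) = 0
z' = 20*sin(45) + 20*cos(45) = 28.2843

(-15, 0, 28.2843)


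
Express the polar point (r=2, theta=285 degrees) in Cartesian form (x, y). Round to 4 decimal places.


x = 2 * cos(285) = 0.5176
y = 2 * sin(285) = -1.9319

(0.5176, -1.9319)


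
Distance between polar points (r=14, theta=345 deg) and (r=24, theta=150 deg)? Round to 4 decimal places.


d = sqrt(r1^2 + r2^2 - 2*r1*r2*cos(t2-t1))
d = sqrt(14^2 + 24^2 - 2*14*24*cos(150-345)) = 37.6975

37.6975


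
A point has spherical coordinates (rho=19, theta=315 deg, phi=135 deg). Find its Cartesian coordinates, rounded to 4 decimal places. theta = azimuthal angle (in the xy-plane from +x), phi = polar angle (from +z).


x = 19 * sin(135) * cos(315) = 9.5
y = 19 * sin(135) * sin(315) = -9.5
z = 19 * cos(135) = -13.435

(9.5, -9.5, -13.435)


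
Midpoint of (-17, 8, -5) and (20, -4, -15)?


Midpoint = ((-17+20)/2, (8+-4)/2, (-5+-15)/2) = (1.5, 2, -10)

(1.5, 2, -10)


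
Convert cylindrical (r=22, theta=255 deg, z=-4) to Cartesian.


x = 22 * cos(255) = -5.694
y = 22 * sin(255) = -21.2504
z = -4

(-5.694, -21.2504, -4)


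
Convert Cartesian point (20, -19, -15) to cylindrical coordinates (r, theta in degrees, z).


r = sqrt(20^2 + (-19)^2) = 27.5862
theta = atan2(-19, 20) = 316.4688 deg
z = -15

r = 27.5862, theta = 316.4688 deg, z = -15


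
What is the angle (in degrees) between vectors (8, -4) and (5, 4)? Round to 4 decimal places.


dot = 8*5 + -4*4 = 24
|u| = 8.9443, |v| = 6.4031
cos(angle) = 0.4191
angle = 65.2249 degrees

65.2249 degrees


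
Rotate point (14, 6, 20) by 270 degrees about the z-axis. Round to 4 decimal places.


x' = 14*cos(270) - 6*sin(270) = 6
y' = 14*sin(270) + 6*cos(270) = -14
z' = 20

(6, -14, 20)


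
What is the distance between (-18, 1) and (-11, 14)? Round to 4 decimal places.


d = sqrt((-11--18)^2 + (14-1)^2) = 14.7648

14.7648


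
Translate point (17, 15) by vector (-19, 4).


Translation: (x+dx, y+dy) = (17+-19, 15+4) = (-2, 19)

(-2, 19)


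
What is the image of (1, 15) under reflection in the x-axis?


Reflection across x-axis: (x, y) -> (x, -y)
(1, 15) -> (1, -15)

(1, -15)
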